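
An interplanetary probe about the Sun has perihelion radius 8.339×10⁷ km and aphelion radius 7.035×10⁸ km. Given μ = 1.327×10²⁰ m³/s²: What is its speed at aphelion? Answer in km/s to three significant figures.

v ≈ 6.32 km/s

Semi-major axis a = (r_p + r_a)/2 = 3.9344×10⁸ km = 3.934×10¹¹ m.
Vis-viva: v² = μ(2/r − 1/a) = 1.327×10²⁰ × (2.843×10⁻¹² − 2.542×10⁻¹²) = 3.998×10⁷ m²/s².
v = 6323 m/s = 6.323 km/s.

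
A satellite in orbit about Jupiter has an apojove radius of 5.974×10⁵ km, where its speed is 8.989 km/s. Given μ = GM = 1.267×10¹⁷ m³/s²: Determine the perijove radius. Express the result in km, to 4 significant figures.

r_a = 5.974×10⁸ m.
Specific energy ε = v²/2 − μ/r = -1.717×10⁸ J/kg, so a = −μ/(2ε) = 3.690×10⁸ m.
The apsides satisfy r_p + r_a = 2a, so the perijove radius is 2a − r_a = 1.406×10⁸ m = 1.4058×10⁵ km.

perijove radius ≈ 1.406×10⁵ km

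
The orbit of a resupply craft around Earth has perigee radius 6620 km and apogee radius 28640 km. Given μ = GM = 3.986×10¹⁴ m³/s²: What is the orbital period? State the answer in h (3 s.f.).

T ≈ 6.47 h

Semi-major axis a = (r_p + r_a)/2 = (6620.0 + 28640)/2 = 17630 km = 1.763×10⁷ m.
By Kepler's third law T = 2π√(a³/μ) = 2π × 3.708×10³ = 2.330×10⁴ s.
= 6.471 h.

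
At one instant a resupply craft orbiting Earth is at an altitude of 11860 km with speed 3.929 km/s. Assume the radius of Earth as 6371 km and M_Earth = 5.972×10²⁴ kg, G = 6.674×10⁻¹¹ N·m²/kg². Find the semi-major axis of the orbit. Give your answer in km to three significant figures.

a ≈ 14100 km

μ = GM = 6.674×10⁻¹¹ × 5.972×10²⁴ = 3.986×10¹⁴ m³/s².
r = 6371 + 11860 = 18231 km = 1.823×10⁷ m.
Vis-viva rearranged: 1/a = 2/r − v²/μ = 1.097×10⁻⁷ − 3.873×10⁻⁸ = 7.097×10⁻⁸ m⁻¹.
a = 1.409×10⁷ m = 14090 km.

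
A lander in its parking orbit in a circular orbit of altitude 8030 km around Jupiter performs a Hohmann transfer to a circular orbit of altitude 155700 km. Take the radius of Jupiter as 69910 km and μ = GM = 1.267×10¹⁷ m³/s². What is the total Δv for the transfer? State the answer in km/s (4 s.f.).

r₁ = 69910 + 8030 = 77940 km = 7.7940×10⁷ m.
r₂ = 69910 + 155700 = 225610 km = 2.2561×10⁸ m.
Transfer ellipse a_t = (r₁ + r₂)/2 = 1.518×10⁸ m.
At r₁: circular v_c1 = √(μ/r₁) = 40320 m/s; transfer-perijove v_p = √[μ(2/r₁ − 1/a_t)] = 49160 m/s.
Δv₁ = v_p − v_c1 = 8838 m/s.
At r₂: circular v_c2 = √(μ/r₂) = 23700 m/s; transfer-apojove v_a = √[μ(2/r₂ − 1/a_t)] = 16980 m/s.
Δv₂ = v_c2 − v_a = 6716 m/s.
Total Δv = Δv₁ + Δv₂ = 15550 m/s = 15.55 km/s.

Δv_total ≈ 15.55 km/s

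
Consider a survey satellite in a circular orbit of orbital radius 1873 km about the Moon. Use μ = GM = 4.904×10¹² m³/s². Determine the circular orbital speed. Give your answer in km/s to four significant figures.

v ≈ 1.618 km/s

r = 1873 km = 1.873×10⁶ m.
For a circular orbit v = √(μ/r) = √(4.904×10¹² / 1.873×10⁶) = √(2.618×10⁶) = 1618 m/s.
That is 1.618 km/s.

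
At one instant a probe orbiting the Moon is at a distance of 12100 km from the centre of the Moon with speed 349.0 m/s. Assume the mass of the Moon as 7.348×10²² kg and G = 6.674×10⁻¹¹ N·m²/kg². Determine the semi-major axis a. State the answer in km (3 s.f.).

a ≈ 7120 km

μ = GM = 6.674×10⁻¹¹ × 7.348×10²² = 4.904×10¹² m³/s².
r = 1.210×10⁷ m.
Vis-viva rearranged: 1/a = 2/r − v²/μ = 1.653×10⁻⁷ − 2.484×10⁻⁸ = 1.405×10⁻⁷ m⁻¹.
a = 7.120×10⁶ m = 7119.8 km.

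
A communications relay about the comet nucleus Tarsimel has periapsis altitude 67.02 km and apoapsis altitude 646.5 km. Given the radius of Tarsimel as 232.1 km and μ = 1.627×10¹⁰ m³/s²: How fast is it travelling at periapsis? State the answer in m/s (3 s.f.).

r_p = 232.1 + 67.02 = 299.12 km = 2.9912×10⁵ m.
r_a = 232.1 + 646.5 = 878.60 km = 8.7860×10⁵ m.
Semi-major axis a = (r_p + r_a)/2 = 588.86 km = 5.889×10⁵ m.
Vis-viva: v² = μ(2/r − 1/a) = 1.627×10¹⁰ × (6.686×10⁻⁶ − 1.698×10⁻⁶) = 8.116×10⁴ m²/s².
v = 284.9 m/s.

v ≈ 285 m/s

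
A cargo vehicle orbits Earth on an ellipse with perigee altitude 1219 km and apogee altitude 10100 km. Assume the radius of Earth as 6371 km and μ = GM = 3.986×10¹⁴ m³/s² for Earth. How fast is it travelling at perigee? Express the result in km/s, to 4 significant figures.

r_p = 6371 + 1219 = 7590.0 km = 7.5900×10⁶ m.
r_a = 6371 + 10100 = 16471 km = 1.6471×10⁷ m.
Semi-major axis a = (r_p + r_a)/2 = 12030 km = 1.203×10⁷ m.
Vis-viva: v² = μ(2/r − 1/a) = 3.986×10¹⁴ × (2.635×10⁻⁷ − 8.312×10⁻⁸) = 7.190×10⁷ m²/s².
v = 8479 m/s = 8.479 km/s.

v ≈ 8.479 km/s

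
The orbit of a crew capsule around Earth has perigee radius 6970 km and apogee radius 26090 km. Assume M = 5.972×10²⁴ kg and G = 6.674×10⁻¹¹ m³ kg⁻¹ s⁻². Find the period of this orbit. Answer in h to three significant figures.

μ = GM = 6.674×10⁻¹¹ × 5.972×10²⁴ = 3.986×10¹⁴ m³/s².
Semi-major axis a = (r_p + r_a)/2 = (6970.0 + 26090)/2 = 16530 km = 1.653×10⁷ m.
By Kepler's third law T = 2π√(a³/μ) = 2π × 3.366×10³ = 2.115×10⁴ s.
= 5.875 h.

T ≈ 5.88 h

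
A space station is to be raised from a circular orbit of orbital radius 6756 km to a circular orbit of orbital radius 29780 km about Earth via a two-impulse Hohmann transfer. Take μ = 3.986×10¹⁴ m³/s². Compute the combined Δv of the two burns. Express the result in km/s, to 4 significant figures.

Δv_total ≈ 3.560 km/s

r₁ = 6756 km = 6.756×10⁶ m.
r₂ = 29780 km = 2.978×10⁷ m.
Transfer ellipse a_t = (r₁ + r₂)/2 = 1.827×10⁷ m.
At r₁: circular v_c1 = √(μ/r₁) = 7681 m/s; transfer-perigee v_p = √[μ(2/r₁ − 1/a_t)] = 9807 m/s.
Δv₁ = v_p − v_c1 = 2126 m/s.
At r₂: circular v_c2 = √(μ/r₂) = 3659 m/s; transfer-apogee v_a = √[μ(2/r₂ − 1/a_t)] = 2225 m/s.
Δv₂ = v_c2 − v_a = 1434 m/s.
Total Δv = Δv₁ + Δv₂ = 3560 m/s = 3.560 km/s.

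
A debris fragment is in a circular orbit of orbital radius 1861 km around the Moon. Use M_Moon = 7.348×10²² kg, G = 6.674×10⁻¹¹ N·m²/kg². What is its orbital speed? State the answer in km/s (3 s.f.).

v ≈ 1.62 km/s

μ = GM = 6.674×10⁻¹¹ × 7.348×10²² = 4.904×10¹² m³/s².
r = 1861 km = 1.861×10⁶ m.
For a circular orbit v = √(μ/r) = √(4.904×10¹² / 1.861×10⁶) = √(2.635×10⁶) = 1623 m/s.
That is 1.623 km/s.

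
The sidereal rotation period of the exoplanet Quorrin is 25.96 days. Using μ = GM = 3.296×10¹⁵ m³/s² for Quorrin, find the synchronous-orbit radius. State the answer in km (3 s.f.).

r_sync ≈ 7.49×10⁵ km

T = 25.96 days = 2.243×10⁶ s.
A synchronous orbit has period T, so by Kepler's third law a = (μT²/4π²)^(1/3).
μT²/4π² = 3.296×10¹⁵ × (2.243×10⁶)² / 39.48 = 4.200×10²⁶ m³.
a = 7.489×10⁸ m = 7.4890×10⁵ km.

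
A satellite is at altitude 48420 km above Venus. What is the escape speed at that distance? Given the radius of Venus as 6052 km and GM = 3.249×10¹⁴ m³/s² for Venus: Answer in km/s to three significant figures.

r = 6052 + 48420 = 54472 km = 5.4472×10⁷ m.
Escape speed v_esc = √(2μ/r) = √(2 × 3.249×10¹⁴ / 5.447×10⁷) = √(1.193×10⁷) = 3454 m/s.
= 3.454 km/s.

v_esc ≈ 3.45 km/s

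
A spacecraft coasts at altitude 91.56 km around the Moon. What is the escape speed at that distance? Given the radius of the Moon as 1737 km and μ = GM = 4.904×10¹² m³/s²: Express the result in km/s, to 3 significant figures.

r = 1737 + 91.56 = 1828.6 km = 1.8286×10⁶ m.
Escape speed v_esc = √(2μ/r) = √(2 × 4.904×10¹² / 1.829×10⁶) = √(5.364×10⁶) = 2316 m/s.
= 2.316 km/s.

v_esc ≈ 2.32 km/s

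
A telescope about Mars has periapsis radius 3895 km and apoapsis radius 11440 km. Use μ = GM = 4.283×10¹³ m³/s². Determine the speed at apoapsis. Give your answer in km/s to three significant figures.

Semi-major axis a = (r_p + r_a)/2 = 7667.5 km = 7.668×10⁶ m.
Vis-viva: v² = μ(2/r − 1/a) = 4.283×10¹³ × (1.748×10⁻⁷ − 1.304×10⁻⁷) = 1.902×10⁶ m²/s².
v = 1379 m/s = 1.379 km/s.

v ≈ 1.38 km/s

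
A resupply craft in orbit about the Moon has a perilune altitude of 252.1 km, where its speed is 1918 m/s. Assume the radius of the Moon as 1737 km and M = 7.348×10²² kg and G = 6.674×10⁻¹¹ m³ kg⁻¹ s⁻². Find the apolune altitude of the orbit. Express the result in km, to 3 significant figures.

apolune altitude ≈ 4110 km

μ = GM = 6.674×10⁻¹¹ × 7.348×10²² = 4.904×10¹² m³/s².
r_p = 1737 + 252.1 = 1989.1 km = 1.989×10⁶ m.
Specific energy ε = v²/2 − μ/r = -6.261×10⁵ J/kg, so a = −μ/(2ε) = 3.916×10⁶ m.
The apsides satisfy r_p + r_a = 2a, so the apolune radius is 2a − r_p = 5.844×10⁶ m = 5843.6 km.
Apolune altitude = 5843.6 − 1737 = 4106.6 km.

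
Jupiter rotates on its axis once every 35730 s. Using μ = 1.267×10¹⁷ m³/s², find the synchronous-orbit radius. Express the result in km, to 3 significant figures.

r_sync ≈ 1.60×10⁵ km

A synchronous orbit has period T, so by Kepler's third law a = (μT²/4π²)^(1/3).
μT²/4π² = 1.267×10¹⁷ × (3.573×10⁴)² / 39.48 = 4.097×10²⁴ m³.
a = 1.600×10⁸ m = 1.6002×10⁵ km.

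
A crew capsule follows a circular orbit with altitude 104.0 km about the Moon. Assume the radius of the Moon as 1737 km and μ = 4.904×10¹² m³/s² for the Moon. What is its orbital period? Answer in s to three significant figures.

T ≈ 7090 s

r = 1737 + 104.0 = 1841.0 km = 1.8410×10⁶ m.
Kepler's third law: T = 2π√(r³/μ) = 2π√((1.841×10⁶)³ / 4.904×10¹²).
r³/μ = 1.272×10⁶ s², so T = 2π × 1.128×10³ = 7.087×10³ s.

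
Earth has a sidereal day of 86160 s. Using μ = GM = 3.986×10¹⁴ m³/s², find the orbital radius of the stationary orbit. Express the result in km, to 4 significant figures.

r_sync ≈ 42160 km

A synchronous orbit has period T, so by Kepler's third law a = (μT²/4π²)^(1/3).
μT²/4π² = 3.986×10¹⁴ × (8.616×10⁴)² / 39.48 = 7.495×10²² m³.
a = 4.216×10⁷ m = 42163 km.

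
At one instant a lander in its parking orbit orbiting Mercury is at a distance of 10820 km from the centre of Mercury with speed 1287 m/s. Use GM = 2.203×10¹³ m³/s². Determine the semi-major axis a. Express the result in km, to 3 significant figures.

r = 1.082×10⁷ m.
Vis-viva rearranged: 1/a = 2/r − v²/μ = 1.848×10⁻⁷ − 7.519×10⁻⁸ = 1.097×10⁻⁷ m⁻¹.
a = 9.119×10⁶ m = 9119.4 km.

a ≈ 9120 km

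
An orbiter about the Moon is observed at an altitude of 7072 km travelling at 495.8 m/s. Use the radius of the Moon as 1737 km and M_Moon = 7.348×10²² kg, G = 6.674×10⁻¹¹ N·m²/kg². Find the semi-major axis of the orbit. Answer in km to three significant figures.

a ≈ 5650 km

μ = GM = 6.674×10⁻¹¹ × 7.348×10²² = 4.904×10¹² m³/s².
r = 1737 + 7072 = 8809.0 km = 8.809×10⁶ m.
Specific orbital energy ε = v²/2 − μ/r = (495.8)²/2 − 4.904×10¹²/8.809×10⁶ = -4.338×10⁵ J/kg.
Since ε = −μ/(2a), a = −μ/(2ε) = 5.652×10⁶ m = 5652.4 km.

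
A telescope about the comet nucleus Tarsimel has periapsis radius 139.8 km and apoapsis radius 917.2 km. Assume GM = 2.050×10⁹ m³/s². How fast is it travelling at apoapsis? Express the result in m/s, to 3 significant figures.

v ≈ 24.3 m/s

Semi-major axis a = (r_p + r_a)/2 = 528.50 km = 5.285×10⁵ m.
Vis-viva: v² = μ(2/r − 1/a) = 2.050×10⁹ × (2.181×10⁻⁶ − 1.892×10⁻⁶) = 5.912×10² m²/s².
v = 24.32 m/s.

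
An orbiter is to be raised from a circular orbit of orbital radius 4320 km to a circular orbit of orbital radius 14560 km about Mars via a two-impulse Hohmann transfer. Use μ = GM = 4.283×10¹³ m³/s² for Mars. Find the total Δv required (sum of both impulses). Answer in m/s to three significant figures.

r₁ = 4320 km = 4.320×10⁶ m.
r₂ = 14560 km = 1.456×10⁷ m.
Transfer ellipse a_t = (r₁ + r₂)/2 = 9.440×10⁶ m.
At r₁: circular v_c1 = √(μ/r₁) = 3149 m/s; transfer-periapsis v_p = √[μ(2/r₁ − 1/a_t)] = 3910 m/s.
Δv₁ = v_p − v_c1 = 761.7 m/s.
At r₂: circular v_c2 = √(μ/r₂) = 1715 m/s; transfer-apoapsis v_a = √[μ(2/r₂ − 1/a_t)] = 1160 m/s.
Δv₂ = v_c2 − v_a = 554.9 m/s.
Total Δv = Δv₁ + Δv₂ = 1317 m/s.

Δv_total ≈ 1320 m/s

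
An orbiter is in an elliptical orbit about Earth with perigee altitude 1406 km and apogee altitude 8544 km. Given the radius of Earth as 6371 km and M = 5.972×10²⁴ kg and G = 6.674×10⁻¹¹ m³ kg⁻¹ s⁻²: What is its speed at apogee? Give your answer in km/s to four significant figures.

v ≈ 4.280 km/s

μ = GM = 6.674×10⁻¹¹ × 5.972×10²⁴ = 3.986×10¹⁴ m³/s².
r_p = 6371 + 1406 = 7777.0 km = 7.7770×10⁶ m.
r_a = 6371 + 8544 = 14915 km = 1.4915×10⁷ m.
Semi-major axis a = (r_p + r_a)/2 = 11346 km = 1.135×10⁷ m.
Vis-viva: v² = μ(2/r − 1/a) = 3.986×10¹⁴ × (1.341×10⁻⁷ − 8.814×10⁻⁸) = 1.832×10⁷ m²/s².
v = 4280 m/s = 4.280 km/s.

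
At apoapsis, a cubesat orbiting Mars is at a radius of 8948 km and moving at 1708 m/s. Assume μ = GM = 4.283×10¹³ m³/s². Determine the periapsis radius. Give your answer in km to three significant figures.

r_a = 8.948×10⁶ m.
Specific energy ε = v²/2 − μ/r = -3.328×10⁶ J/kg, so a = −μ/(2ε) = 6.435×10⁶ m.
The apsides satisfy r_p + r_a = 2a, so the periapsis radius is 2a − r_a = 3.922×10⁶ m = 3921.9 km.

periapsis radius ≈ 3920 km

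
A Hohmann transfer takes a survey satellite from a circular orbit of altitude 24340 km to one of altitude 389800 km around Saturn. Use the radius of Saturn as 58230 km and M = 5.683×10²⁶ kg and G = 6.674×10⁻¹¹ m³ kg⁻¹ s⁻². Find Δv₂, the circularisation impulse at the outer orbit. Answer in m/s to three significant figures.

Δv ≈ 4070 m/s

μ = GM = 6.674×10⁻¹¹ × 5.683×10²⁶ = 3.793×10¹⁶ m³/s².
r₁ = 58230 + 24340 = 82570 km = 8.2570×10⁷ m.
r₂ = 58230 + 389800 = 448030 km = 4.4803×10⁸ m.
Transfer ellipse a_t = (r₁ + r₂)/2 = 2.653×10⁸ m.
At r₁: circular v_c1 = √(μ/r₁) = 21430 m/s; transfer-perikrone v_p = √[μ(2/r₁ − 1/a_t)] = 27850 m/s.
At r₂: circular v_c2 = √(μ/r₂) = 9201 m/s; transfer-apokrone v_a = √[μ(2/r₂ − 1/a_t)] = 5133 m/s.
Δv₂ = v_c2 − v_a = 4068 m/s.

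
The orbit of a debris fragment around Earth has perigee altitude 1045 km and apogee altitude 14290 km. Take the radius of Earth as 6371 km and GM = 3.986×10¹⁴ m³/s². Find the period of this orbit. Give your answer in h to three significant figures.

r_p = 6371 + 1045 = 7416.0 km = 7.4160×10⁶ m.
r_a = 6371 + 14290 = 20661 km = 2.0661×10⁷ m.
Semi-major axis a = (r_p + r_a)/2 = (7416.0 + 20661)/2 = 14038 km = 1.404×10⁷ m.
By Kepler's third law T = 2π√(a³/μ) = 2π × 2.635×10³ = 1.655×10⁴ s.
= 4.598 h.

T ≈ 4.60 h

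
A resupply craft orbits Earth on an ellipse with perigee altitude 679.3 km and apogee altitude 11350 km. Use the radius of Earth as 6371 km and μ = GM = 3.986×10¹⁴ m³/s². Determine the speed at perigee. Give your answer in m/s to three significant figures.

r_p = 6371 + 679.3 = 7050.3 km = 7.0503×10⁶ m.
r_a = 6371 + 11350 = 17721 km = 1.7721×10⁷ m.
Semi-major axis a = (r_p + r_a)/2 = 12386 km = 1.239×10⁷ m.
Vis-viva: v² = μ(2/r − 1/a) = 3.986×10¹⁴ × (2.837×10⁻⁷ − 8.074×10⁻⁸) = 8.089×10⁷ m²/s².
v = 8994 m/s.

v ≈ 8990 m/s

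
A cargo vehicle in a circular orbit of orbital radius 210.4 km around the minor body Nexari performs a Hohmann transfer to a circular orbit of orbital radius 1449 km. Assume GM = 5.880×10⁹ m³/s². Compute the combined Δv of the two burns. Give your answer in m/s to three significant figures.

Δv_total ≈ 85.4 m/s

r₁ = 210.4 km = 2.104×10⁵ m.
r₂ = 1449 km = 1.449×10⁶ m.
Transfer ellipse a_t = (r₁ + r₂)/2 = 8.297×10⁵ m.
At r₁: circular v_c1 = √(μ/r₁) = 167.2 m/s; transfer-periapsis v_p = √[μ(2/r₁ − 1/a_t)] = 220.9 m/s.
Δv₁ = v_p − v_c1 = 53.75 m/s.
At r₂: circular v_c2 = √(μ/r₂) = 63.70 m/s; transfer-apoapsis v_a = √[μ(2/r₂ − 1/a_t)] = 32.08 m/s.
Δv₂ = v_c2 − v_a = 31.62 m/s.
Total Δv = Δv₁ + Δv₂ = 85.37 m/s.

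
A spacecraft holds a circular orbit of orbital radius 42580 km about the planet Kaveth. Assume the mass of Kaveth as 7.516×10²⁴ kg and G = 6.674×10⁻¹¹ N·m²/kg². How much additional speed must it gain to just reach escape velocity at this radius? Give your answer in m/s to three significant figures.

Δv ≈ 1420 m/s

μ = GM = 6.674×10⁻¹¹ × 7.516×10²⁴ = 5.016×10¹⁴ m³/s².
r = 42580 km = 4.258×10⁷ m.
Circular speed v_c = √(μ/r) = 3432 m/s.
Escape speed v_esc = √(2μ/r) = √2 × v_c = 4854 m/s.
Δv = v_esc − v_c = 1422 m/s.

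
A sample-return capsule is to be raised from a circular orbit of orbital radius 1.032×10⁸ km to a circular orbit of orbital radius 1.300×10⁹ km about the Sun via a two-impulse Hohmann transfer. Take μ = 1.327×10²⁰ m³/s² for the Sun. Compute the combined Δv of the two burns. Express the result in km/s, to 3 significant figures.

Δv_total ≈ 19.2 km/s

r₁ = 1.032×10⁸ km = 1.032×10¹¹ m.
r₂ = 1.300×10⁹ km = 1.300×10¹² m.
Transfer ellipse a_t = (r₁ + r₂)/2 = 7.016×10¹¹ m.
At r₁: circular v_c1 = √(μ/r₁) = 35860 m/s; transfer-perihelion v_p = √[μ(2/r₁ − 1/a_t)] = 48810 m/s.
Δv₁ = v_p − v_c1 = 12950 m/s.
At r₂: circular v_c2 = √(μ/r₂) = 10100 m/s; transfer-aphelion v_a = √[μ(2/r₂ − 1/a_t)] = 3875 m/s.
Δv₂ = v_c2 − v_a = 6228 m/s.
Total Δv = Δv₁ + Δv₂ = 19180 m/s = 19.18 km/s.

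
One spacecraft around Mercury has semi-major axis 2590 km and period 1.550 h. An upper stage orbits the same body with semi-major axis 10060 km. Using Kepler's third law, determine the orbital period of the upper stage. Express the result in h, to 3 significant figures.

Kepler's third law: T² ∝ a³, so T₂ = T₁ (a₂/a₁)^(3/2).
a₂/a₁ = 3.884, (a₂/a₁)^(3/2) = 7.655.
T₂ = 1.550 × 7.655 = 11.87 h.

T₂ ≈ 11.9 h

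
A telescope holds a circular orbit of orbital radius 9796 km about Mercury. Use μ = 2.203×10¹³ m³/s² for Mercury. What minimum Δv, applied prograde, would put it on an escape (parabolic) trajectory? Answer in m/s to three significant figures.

r = 9796 km = 9.796×10⁶ m.
Circular speed v_c = √(μ/r) = 1500 m/s.
Escape speed v_esc = √(2μ/r) = √2 × v_c = 2121 m/s.
Δv = v_esc − v_c = 621.2 m/s.

Δv ≈ 621 m/s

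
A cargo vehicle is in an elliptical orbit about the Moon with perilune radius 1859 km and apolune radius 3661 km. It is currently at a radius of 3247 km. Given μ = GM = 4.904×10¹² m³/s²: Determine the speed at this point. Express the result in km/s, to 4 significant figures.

Semi-major axis a = (r_p + r_a)/2 = 2760.0 km = 2.760×10⁶ m.
Vis-viva: v² = μ(2/r − 1/a) = 4.904×10¹² × (6.160×10⁻⁷ − 3.623×10⁻⁷) = 1.244×10⁶ m²/s².
v = 1115 m/s = 1.115 km/s.

v ≈ 1.115 km/s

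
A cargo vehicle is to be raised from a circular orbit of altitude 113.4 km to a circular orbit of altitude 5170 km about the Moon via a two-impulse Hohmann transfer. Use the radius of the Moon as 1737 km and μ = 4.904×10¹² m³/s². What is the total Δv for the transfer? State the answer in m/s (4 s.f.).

r₁ = 1737 + 113.4 = 1850.4 km = 1.8504×10⁶ m.
r₂ = 1737 + 5170 = 6907.0 km = 6.9070×10⁶ m.
Transfer ellipse a_t = (r₁ + r₂)/2 = 4.379×10⁶ m.
At r₁: circular v_c1 = √(μ/r₁) = 1628 m/s; transfer-perilune v_p = √[μ(2/r₁ − 1/a_t)] = 2045 m/s.
Δv₁ = v_p − v_c1 = 416.7 m/s.
At r₂: circular v_c2 = √(μ/r₂) = 842.6 m/s; transfer-apolune v_a = √[μ(2/r₂ − 1/a_t)] = 547.8 m/s.
Δv₂ = v_c2 − v_a = 294.9 m/s.
Total Δv = Δv₁ + Δv₂ = 711.5 m/s.

Δv_total ≈ 711.5 m/s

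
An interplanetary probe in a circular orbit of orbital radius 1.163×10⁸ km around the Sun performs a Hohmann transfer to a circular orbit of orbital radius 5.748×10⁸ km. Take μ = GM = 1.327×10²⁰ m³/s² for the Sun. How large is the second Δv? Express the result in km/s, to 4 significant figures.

r₁ = 1.163×10⁸ km = 1.163×10¹¹ m.
r₂ = 5.748×10⁸ km = 5.748×10¹¹ m.
Transfer ellipse a_t = (r₁ + r₂)/2 = 3.456×10¹¹ m.
At r₁: circular v_c1 = √(μ/r₁) = 33780 m/s; transfer-perihelion v_p = √[μ(2/r₁ − 1/a_t)] = 43570 m/s.
At r₂: circular v_c2 = √(μ/r₂) = 15190 m/s; transfer-aphelion v_a = √[μ(2/r₂ − 1/a_t)] = 8815 m/s.
Δv₂ = v_c2 − v_a = 6379 m/s.
= 6.379 km/s.

Δv ≈ 6.379 km/s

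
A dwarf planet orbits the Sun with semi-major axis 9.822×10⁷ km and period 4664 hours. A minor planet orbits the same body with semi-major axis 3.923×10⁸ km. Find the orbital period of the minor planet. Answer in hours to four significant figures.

T₂ ≈ 37230 hours

Kepler's third law: T² ∝ a³, so T₂ = T₁ (a₂/a₁)^(3/2).
a₂/a₁ = 3.994, (a₂/a₁)^(3/2) = 7.982.
T₂ = 4664 × 7.982 = 37230 hours.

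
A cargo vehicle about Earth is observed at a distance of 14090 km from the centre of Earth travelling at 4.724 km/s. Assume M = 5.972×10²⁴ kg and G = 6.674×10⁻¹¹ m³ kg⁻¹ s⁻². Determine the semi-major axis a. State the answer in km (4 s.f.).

μ = GM = 6.674×10⁻¹¹ × 5.972×10²⁴ = 3.986×10¹⁴ m³/s².
r = 1.409×10⁷ m.
Vis-viva rearranged: 1/a = 2/r − v²/μ = 1.419×10⁻⁷ − 5.599×10⁻⁸ = 8.595×10⁻⁸ m⁻¹.
a = 1.163×10⁷ m = 11634 km.

a ≈ 11630 km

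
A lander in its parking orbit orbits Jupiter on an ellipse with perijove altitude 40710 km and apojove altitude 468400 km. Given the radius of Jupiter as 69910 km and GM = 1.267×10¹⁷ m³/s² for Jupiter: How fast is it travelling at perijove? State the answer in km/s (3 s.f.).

r_p = 69910 + 40710 = 110620 km = 1.1062×10⁸ m.
r_a = 69910 + 468400 = 538310 km = 5.3831×10⁸ m.
Semi-major axis a = (r_p + r_a)/2 = 3.2446×10⁵ km = 3.245×10⁸ m.
Vis-viva: v² = μ(2/r − 1/a) = 1.267×10¹⁷ × (1.808×10⁻⁸ − 3.082×10⁻⁹) = 1.900×10⁹ m²/s².
v = 43590 m/s = 43.59 km/s.

v ≈ 43.6 km/s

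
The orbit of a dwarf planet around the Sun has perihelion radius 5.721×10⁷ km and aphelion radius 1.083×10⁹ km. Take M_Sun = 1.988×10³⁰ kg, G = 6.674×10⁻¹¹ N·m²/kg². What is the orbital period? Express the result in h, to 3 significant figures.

T ≈ 65200 h

μ = GM = 6.674×10⁻¹¹ × 1.988×10³⁰ = 1.327×10²⁰ m³/s².
Semi-major axis a = (r_p + r_a)/2 = (5.7210×10⁷ + 1.0830×10⁹)/2 = 5.7010×10⁸ km = 5.701×10¹¹ m.
By Kepler's third law T = 2π√(a³/μ) = 2π × 3.737×10⁷ = 2.348×10⁸ s.
= 65220 h.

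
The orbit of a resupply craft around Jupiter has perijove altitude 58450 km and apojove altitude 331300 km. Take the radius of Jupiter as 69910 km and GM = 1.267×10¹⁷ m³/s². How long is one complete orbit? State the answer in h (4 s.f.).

r_p = 69910 + 58450 = 128360 km = 1.2836×10⁸ m.
r_a = 69910 + 331300 = 401210 km = 4.0121×10⁸ m.
Semi-major axis a = (r_p + r_a)/2 = (1.2836×10⁵ + 4.0121×10⁵)/2 = 2.6478×10⁵ km = 2.648×10⁸ m.
By Kepler's third law T = 2π√(a³/μ) = 2π × 1.210×10⁴ = 7.606×10⁴ s.
= 21.13 h.

T ≈ 21.13 h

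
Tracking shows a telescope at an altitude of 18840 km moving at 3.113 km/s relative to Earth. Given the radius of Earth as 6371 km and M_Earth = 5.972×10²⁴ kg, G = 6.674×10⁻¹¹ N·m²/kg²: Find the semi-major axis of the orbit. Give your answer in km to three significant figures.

a ≈ 18200 km

μ = GM = 6.674×10⁻¹¹ × 5.972×10²⁴ = 3.986×10¹⁴ m³/s².
r = 6371 + 18840 = 25211 km = 2.521×10⁷ m.
Vis-viva rearranged: 1/a = 2/r − v²/μ = 7.933×10⁻⁸ − 2.431×10⁻⁸ = 5.502×10⁻⁸ m⁻¹.
a = 1.818×10⁷ m = 18176 km.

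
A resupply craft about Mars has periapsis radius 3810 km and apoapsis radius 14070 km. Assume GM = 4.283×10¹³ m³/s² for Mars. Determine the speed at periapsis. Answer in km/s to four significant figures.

v ≈ 4.206 km/s

Semi-major axis a = (r_p + r_a)/2 = 8940.0 km = 8.940×10⁶ m.
Vis-viva: v² = μ(2/r − 1/a) = 4.283×10¹³ × (5.249×10⁻⁷ − 1.119×10⁻⁷) = 1.769×10⁷ m²/s².
v = 4206 m/s = 4.206 km/s.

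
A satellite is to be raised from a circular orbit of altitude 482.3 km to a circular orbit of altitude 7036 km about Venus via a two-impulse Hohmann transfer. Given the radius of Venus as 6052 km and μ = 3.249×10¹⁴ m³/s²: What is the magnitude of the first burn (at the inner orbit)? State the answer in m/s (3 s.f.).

r₁ = 6052 + 482.3 = 6534.3 km = 6.5343×10⁶ m.
r₂ = 6052 + 7036 = 13088 km = 1.3088×10⁷ m.
Transfer ellipse a_t = (r₁ + r₂)/2 = 9.811×10⁶ m.
At r₁: circular v_c1 = √(μ/r₁) = 7051 m/s; transfer-periapsis v_p = √[μ(2/r₁ − 1/a_t)] = 8144 m/s.
Δv₁ = v_p − v_c1 = 1093 m/s.

Δv ≈ 1090 m/s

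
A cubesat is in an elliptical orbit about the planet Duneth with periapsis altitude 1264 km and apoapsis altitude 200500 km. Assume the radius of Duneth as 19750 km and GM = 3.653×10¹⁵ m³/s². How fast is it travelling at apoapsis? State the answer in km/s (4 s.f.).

r_p = 19750 + 1264 = 21014 km = 2.1014×10⁷ m.
r_a = 19750 + 200500 = 220250 km = 2.2025×10⁸ m.
Semi-major axis a = (r_p + r_a)/2 = 1.2063×10⁵ km = 1.206×10⁸ m.
Vis-viva: v² = μ(2/r − 1/a) = 3.653×10¹⁵ × (9.081×10⁻⁹ − 8.290×10⁻⁹) = 2.889×10⁶ m²/s².
v = 1700 m/s = 1.700 km/s.

v ≈ 1.700 km/s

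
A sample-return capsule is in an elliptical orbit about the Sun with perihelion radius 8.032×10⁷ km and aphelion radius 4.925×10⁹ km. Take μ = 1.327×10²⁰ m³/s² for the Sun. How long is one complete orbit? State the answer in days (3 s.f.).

T ≈ 25000 days

Semi-major axis a = (r_p + r_a)/2 = (8.0320×10⁷ + 4.9250×10⁹)/2 = 2.5027×10⁹ km = 2.503×10¹² m.
By Kepler's third law T = 2π√(a³/μ) = 2π × 3.437×10⁸ = 2.159×10⁹ s.
= 24990 days.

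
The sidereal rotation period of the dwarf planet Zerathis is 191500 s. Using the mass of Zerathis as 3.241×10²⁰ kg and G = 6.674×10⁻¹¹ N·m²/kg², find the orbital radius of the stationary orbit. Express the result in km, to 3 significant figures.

μ = GM = 6.674×10⁻¹¹ × 3.241×10²⁰ = 2.163×10¹⁰ m³/s².
A synchronous orbit has period T, so by Kepler's third law a = (μT²/4π²)^(1/3).
μT²/4π² = 2.163×10¹⁰ × (1.915×10⁵)² / 39.48 = 2.009×10¹⁹ m³.
a = 2.719×10⁶ m = 2718.6 km.

r_sync ≈ 2720 km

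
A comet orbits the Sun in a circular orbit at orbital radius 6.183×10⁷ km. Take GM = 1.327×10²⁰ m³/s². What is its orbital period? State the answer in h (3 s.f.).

r = 6.183×10⁷ km = 6.183×10¹⁰ m.
Kepler's third law: T = 2π√(r³/μ) = 2π√((6.183×10¹⁰)³ / 1.327×10²⁰).
r³/μ = 1.781×10¹² s², so T = 2π × 1.335×10⁶ = 8.386×10⁶ s.
Converting: 8.386×10⁶ s ÷ 3600 = 2329 h.

T ≈ 2330 h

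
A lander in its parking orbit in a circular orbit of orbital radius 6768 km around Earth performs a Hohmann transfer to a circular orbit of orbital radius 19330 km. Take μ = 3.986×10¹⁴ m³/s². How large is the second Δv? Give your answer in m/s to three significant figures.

r₁ = 6768 km = 6.768×10⁶ m.
r₂ = 19330 km = 1.933×10⁷ m.
Transfer ellipse a_t = (r₁ + r₂)/2 = 1.305×10⁷ m.
At r₁: circular v_c1 = √(μ/r₁) = 7674 m/s; transfer-perigee v_p = √[μ(2/r₁ − 1/a_t)] = 9340 m/s.
At r₂: circular v_c2 = √(μ/r₂) = 4541 m/s; transfer-apogee v_a = √[μ(2/r₂ − 1/a_t)] = 3270 m/s.
Δv₂ = v_c2 − v_a = 1271 m/s.

Δv ≈ 1270 m/s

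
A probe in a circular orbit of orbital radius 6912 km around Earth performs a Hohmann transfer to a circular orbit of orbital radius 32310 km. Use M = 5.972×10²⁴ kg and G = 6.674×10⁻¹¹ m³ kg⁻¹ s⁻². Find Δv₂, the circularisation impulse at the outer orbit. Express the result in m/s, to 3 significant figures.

Δv ≈ 1430 m/s

μ = GM = 6.674×10⁻¹¹ × 5.972×10²⁴ = 3.986×10¹⁴ m³/s².
r₁ = 6912 km = 6.912×10⁶ m.
r₂ = 32310 km = 3.231×10⁷ m.
Transfer ellipse a_t = (r₁ + r₂)/2 = 1.961×10⁷ m.
At r₁: circular v_c1 = √(μ/r₁) = 7594 m/s; transfer-perigee v_p = √[μ(2/r₁ − 1/a_t)] = 9747 m/s.
At r₂: circular v_c2 = √(μ/r₂) = 3512 m/s; transfer-apogee v_a = √[μ(2/r₂ − 1/a_t)] = 2085 m/s.
Δv₂ = v_c2 − v_a = 1427 m/s.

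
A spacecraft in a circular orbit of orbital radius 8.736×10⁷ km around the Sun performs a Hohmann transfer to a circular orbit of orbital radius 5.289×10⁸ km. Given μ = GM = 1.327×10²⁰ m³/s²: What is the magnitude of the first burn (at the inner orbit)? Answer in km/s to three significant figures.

r₁ = 8.736×10⁷ km = 8.736×10¹⁰ m.
r₂ = 5.289×10⁸ km = 5.289×10¹¹ m.
Transfer ellipse a_t = (r₁ + r₂)/2 = 3.081×10¹¹ m.
At r₁: circular v_c1 = √(μ/r₁) = 38970 m/s; transfer-perihelion v_p = √[μ(2/r₁ − 1/a_t)] = 51060 m/s.
Δv₁ = v_p − v_c1 = 12090 m/s.
= 12.09 km/s.

Δv ≈ 12.1 km/s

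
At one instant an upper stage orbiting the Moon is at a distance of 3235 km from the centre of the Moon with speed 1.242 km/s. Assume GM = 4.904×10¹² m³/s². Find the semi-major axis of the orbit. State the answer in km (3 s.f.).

r = 3.235×10⁶ m.
Vis-viva rearranged: 1/a = 2/r − v²/μ = 6.182×10⁻⁷ − 3.146×10⁻⁷ = 3.037×10⁻⁷ m⁻¹.
a = 3.293×10⁶ m = 3292.9 km.

a ≈ 3290 km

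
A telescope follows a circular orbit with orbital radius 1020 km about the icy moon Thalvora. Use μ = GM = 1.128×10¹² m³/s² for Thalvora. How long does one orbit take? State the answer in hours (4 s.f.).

T ≈ 1.693 hours

r = 1020 km = 1.020×10⁶ m.
Kepler's third law: T = 2π√(r³/μ) = 2π√((1.020×10⁶)³ / 1.128×10¹²).
r³/μ = 9.408×10⁵ s², so T = 2π × 9.699×10² = 6.094×10³ s.
Converting: 6.094×10³ s ÷ 3600 = 1.693 hours.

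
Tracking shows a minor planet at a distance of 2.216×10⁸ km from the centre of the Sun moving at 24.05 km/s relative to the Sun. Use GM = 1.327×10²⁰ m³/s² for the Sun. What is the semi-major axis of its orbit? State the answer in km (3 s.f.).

r = 2.216×10¹¹ m.
Vis-viva rearranged: 1/a = 2/r − v²/μ = 9.025×10⁻¹² − 4.359×10⁻¹² = 4.667×10⁻¹² m⁻¹.
a = 2.143×10¹¹ m = 2.1429×10⁸ km.

a ≈ 2.14×10⁸ km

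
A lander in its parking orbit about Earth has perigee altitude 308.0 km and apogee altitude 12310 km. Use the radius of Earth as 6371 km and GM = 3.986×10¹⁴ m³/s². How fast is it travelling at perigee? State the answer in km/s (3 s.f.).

r_p = 6371 + 308.0 = 6679.0 km = 6.6790×10⁶ m.
r_a = 6371 + 12310 = 18681 km = 1.8681×10⁷ m.
Semi-major axis a = (r_p + r_a)/2 = 12680 km = 1.268×10⁷ m.
Vis-viva: v² = μ(2/r − 1/a) = 3.986×10¹⁴ × (2.994×10⁻⁷ − 7.886×10⁻⁸) = 8.792×10⁷ m²/s².
v = 9377 m/s = 9.377 km/s.

v ≈ 9.38 km/s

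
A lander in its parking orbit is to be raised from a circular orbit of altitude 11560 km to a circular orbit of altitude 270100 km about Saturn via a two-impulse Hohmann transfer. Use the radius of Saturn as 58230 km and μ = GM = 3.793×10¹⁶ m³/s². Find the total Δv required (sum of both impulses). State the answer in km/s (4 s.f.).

Δv_total ≈ 11.01 km/s

r₁ = 58230 + 11560 = 69790 km = 6.9790×10⁷ m.
r₂ = 58230 + 270100 = 328330 km = 3.2833×10⁸ m.
Transfer ellipse a_t = (r₁ + r₂)/2 = 1.991×10⁸ m.
At r₁: circular v_c1 = √(μ/r₁) = 23310 m/s; transfer-perikrone v_p = √[μ(2/r₁ − 1/a_t)] = 29940 m/s.
Δv₁ = v_p − v_c1 = 6628 m/s.
At r₂: circular v_c2 = √(μ/r₂) = 10750 m/s; transfer-apokrone v_a = √[μ(2/r₂ − 1/a_t)] = 6364 m/s.
Δv₂ = v_c2 − v_a = 4384 m/s.
Total Δv = Δv₁ + Δv₂ = 11010 m/s = 11.01 km/s.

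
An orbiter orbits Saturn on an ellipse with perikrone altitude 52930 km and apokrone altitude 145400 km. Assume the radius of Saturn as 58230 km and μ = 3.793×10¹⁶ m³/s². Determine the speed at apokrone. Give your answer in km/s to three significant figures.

v ≈ 11.5 km/s

r_p = 58230 + 52930 = 111160 km = 1.1116×10⁸ m.
r_a = 58230 + 145400 = 203630 km = 2.0363×10⁸ m.
Semi-major axis a = (r_p + r_a)/2 = 1.5740×10⁵ km = 1.574×10⁸ m.
Vis-viva: v² = μ(2/r − 1/a) = 3.793×10¹⁶ × (9.822×10⁻⁹ − 6.353×10⁻⁹) = 1.316×10⁸ m²/s².
v = 11470 m/s = 11.47 km/s.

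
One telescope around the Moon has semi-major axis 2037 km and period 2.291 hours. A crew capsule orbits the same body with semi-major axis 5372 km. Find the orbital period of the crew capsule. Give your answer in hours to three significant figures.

Kepler's third law: T² ∝ a³, so T₂ = T₁ (a₂/a₁)^(3/2).
a₂/a₁ = 2.637, (a₂/a₁)^(3/2) = 4.283.
T₂ = 2.291 × 4.283 = 9.812 hours.

T₂ ≈ 9.81 hours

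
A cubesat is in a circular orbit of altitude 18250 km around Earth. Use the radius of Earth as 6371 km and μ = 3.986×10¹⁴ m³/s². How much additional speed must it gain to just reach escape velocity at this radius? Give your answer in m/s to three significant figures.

r = 6371 + 18250 = 24621 km = 2.4621×10⁷ m.
Circular speed v_c = √(μ/r) = 4024 m/s.
Escape speed v_esc = √(2μ/r) = √2 × v_c = 5690 m/s.
Δv = v_esc − v_c = 1667 m/s.

Δv ≈ 1670 m/s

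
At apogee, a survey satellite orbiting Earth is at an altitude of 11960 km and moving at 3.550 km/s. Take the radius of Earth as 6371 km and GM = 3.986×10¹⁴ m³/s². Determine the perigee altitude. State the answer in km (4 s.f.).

perigee altitude ≈ 1108 km

r_a = 6371 + 11960 = 18331 km = 1.833×10⁷ m.
Specific energy ε = v²/2 − μ/r = -1.544×10⁷ J/kg, so a = −μ/(2ε) = 1.291×10⁷ m.
The apsides satisfy r_p + r_a = 2a, so the perigee radius is 2a − r_a = 7.479×10⁶ m = 7479.5 km.
Perigee altitude = 7479.5 − 6371 = 1108.5 km.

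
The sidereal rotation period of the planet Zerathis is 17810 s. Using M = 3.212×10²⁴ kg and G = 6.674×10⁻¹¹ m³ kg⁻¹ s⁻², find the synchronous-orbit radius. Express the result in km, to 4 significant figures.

r_sync ≈ 11990 km

μ = GM = 6.674×10⁻¹¹ × 3.212×10²⁴ = 2.144×10¹⁴ m³/s².
A synchronous orbit has period T, so by Kepler's third law a = (μT²/4π²)^(1/3).
μT²/4π² = 2.144×10¹⁴ × (1.781×10⁴)² / 39.48 = 1.722×10²¹ m³.
a = 1.199×10⁷ m = 11987 km.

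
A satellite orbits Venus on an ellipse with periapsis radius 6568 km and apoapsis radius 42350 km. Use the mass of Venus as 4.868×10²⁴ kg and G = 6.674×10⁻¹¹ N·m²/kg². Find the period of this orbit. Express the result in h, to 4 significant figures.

μ = GM = 6.674×10⁻¹¹ × 4.868×10²⁴ = 3.249×10¹⁴ m³/s².
Semi-major axis a = (r_p + r_a)/2 = (6568.0 + 42350)/2 = 24459 km = 2.446×10⁷ m.
By Kepler's third law T = 2π√(a³/μ) = 2π × 6.711×10³ = 4.217×10⁴ s.
= 11.71 h.

T ≈ 11.71 h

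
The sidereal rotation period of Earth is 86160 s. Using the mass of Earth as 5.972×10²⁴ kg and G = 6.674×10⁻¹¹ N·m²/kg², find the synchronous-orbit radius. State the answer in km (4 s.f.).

μ = GM = 6.674×10⁻¹¹ × 5.972×10²⁴ = 3.986×10¹⁴ m³/s².
A synchronous orbit has period T, so by Kepler's third law a = (μT²/4π²)^(1/3).
μT²/4π² = 3.986×10¹⁴ × (8.616×10⁴)² / 39.48 = 7.495×10²² m³.
a = 4.216×10⁷ m = 42162 km.

r_sync ≈ 42160 km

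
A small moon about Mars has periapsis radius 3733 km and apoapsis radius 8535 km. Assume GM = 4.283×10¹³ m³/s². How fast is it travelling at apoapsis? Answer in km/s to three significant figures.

Semi-major axis a = (r_p + r_a)/2 = 6134.0 km = 6.134×10⁶ m.
Vis-viva: v² = μ(2/r − 1/a) = 4.283×10¹³ × (2.343×10⁻⁷ − 1.630×10⁻⁷) = 3.054×10⁶ m²/s².
v = 1748 m/s = 1.748 km/s.

v ≈ 1.75 km/s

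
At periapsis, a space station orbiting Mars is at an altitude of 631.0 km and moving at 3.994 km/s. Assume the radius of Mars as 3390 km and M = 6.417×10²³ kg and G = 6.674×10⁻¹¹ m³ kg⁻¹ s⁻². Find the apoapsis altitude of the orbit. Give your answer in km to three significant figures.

μ = GM = 6.674×10⁻¹¹ × 6.417×10²³ = 4.283×10¹³ m³/s².
r_p = 3390 + 631.0 = 4021.0 km = 4.021×10⁶ m.
Specific energy ε = v²/2 − μ/r = -2.675×10⁶ J/kg, so a = −μ/(2ε) = 8.006×10⁶ m.
The apsides satisfy r_p + r_a = 2a, so the apoapsis radius is 2a − r_p = 1.199×10⁷ m = 11990 km.
Apoapsis altitude = 11990 − 3390 = 8600.1 km.

apoapsis altitude ≈ 8600 km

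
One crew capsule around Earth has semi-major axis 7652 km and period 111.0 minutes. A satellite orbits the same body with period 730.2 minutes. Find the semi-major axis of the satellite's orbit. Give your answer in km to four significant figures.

Kepler's third law: a³ ∝ T², so a₂ = a₁ (T₂/T₁)^(2/3).
T₂/T₁ = 6.578, (T₂/T₁)^(2/3) = 3.511.
a₂ = 7652 × 3.511 = 26870 km.

a₂ ≈ 26870 km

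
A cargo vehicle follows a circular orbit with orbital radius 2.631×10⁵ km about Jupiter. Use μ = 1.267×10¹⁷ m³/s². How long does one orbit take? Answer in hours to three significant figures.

r = 2.631×10⁵ km = 2.631×10⁸ m.
Kepler's third law: T = 2π√(r³/μ) = 2π√((2.631×10⁸)³ / 1.267×10¹⁷).
r³/μ = 1.437×10⁸ s², so T = 2π × 1.199×10⁴ = 7.533×10⁴ s.
Converting: 7.533×10⁴ s ÷ 3600 = 20.93 hours.

T ≈ 20.9 hours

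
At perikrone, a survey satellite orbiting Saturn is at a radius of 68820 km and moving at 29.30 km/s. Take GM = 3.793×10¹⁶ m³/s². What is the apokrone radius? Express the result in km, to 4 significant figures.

r_p = 6.882×10⁷ m.
Specific energy ε = v²/2 − μ/r = -1.219×10⁸ J/kg, so a = −μ/(2ε) = 1.556×10⁸ m.
The apsides satisfy r_p + r_a = 2a, so the apokrone radius is 2a − r_p = 2.423×10⁸ m = 2.4233×10⁵ km.

apokrone radius ≈ 2.423×10⁵ km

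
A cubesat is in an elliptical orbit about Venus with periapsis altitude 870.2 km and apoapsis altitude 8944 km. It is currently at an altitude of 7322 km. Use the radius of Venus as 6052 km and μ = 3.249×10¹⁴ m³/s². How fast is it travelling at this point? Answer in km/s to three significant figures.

v ≈ 4.35 km/s

r_p = 6052 + 870.2 = 6922.2 km = 6.9222×10⁶ m.
r_a = 6052 + 8944 = 14996 km = 1.4996×10⁷ m.
r = 6052 + 7322 = 13374 km = 1.337×10⁷ m.
Semi-major axis a = (r_p + r_a)/2 = 10959 km = 1.096×10⁷ m.
Vis-viva: v² = μ(2/r − 1/a) = 3.249×10¹⁴ × (1.495×10⁻⁷ − 9.125×10⁻⁸) = 1.894×10⁷ m²/s².
v = 4352 m/s = 4.352 km/s.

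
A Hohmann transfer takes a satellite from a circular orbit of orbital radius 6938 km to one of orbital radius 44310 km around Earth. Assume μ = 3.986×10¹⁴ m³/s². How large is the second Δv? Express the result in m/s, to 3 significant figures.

Δv ≈ 1440 m/s

r₁ = 6938 km = 6.938×10⁶ m.
r₂ = 44310 km = 4.431×10⁷ m.
Transfer ellipse a_t = (r₁ + r₂)/2 = 2.562×10⁷ m.
At r₁: circular v_c1 = √(μ/r₁) = 7580 m/s; transfer-perigee v_p = √[μ(2/r₁ − 1/a_t)] = 9967 m/s.
At r₂: circular v_c2 = √(μ/r₂) = 2999 m/s; transfer-apogee v_a = √[μ(2/r₂ − 1/a_t)] = 1561 m/s.
Δv₂ = v_c2 − v_a = 1439 m/s.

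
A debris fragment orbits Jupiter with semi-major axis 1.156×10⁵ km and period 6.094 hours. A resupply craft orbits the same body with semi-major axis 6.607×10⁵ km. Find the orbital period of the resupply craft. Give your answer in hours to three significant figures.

T₂ ≈ 83.3 hours

Kepler's third law: T² ∝ a³, so T₂ = T₁ (a₂/a₁)^(3/2).
a₂/a₁ = 5.715, (a₂/a₁)^(3/2) = 13.66.
T₂ = 6.094 × 13.66 = 83.27 hours.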